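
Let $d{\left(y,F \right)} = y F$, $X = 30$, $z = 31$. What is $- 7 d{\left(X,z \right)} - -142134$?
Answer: $135624$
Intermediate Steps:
$d{\left(y,F \right)} = F y$
$- 7 d{\left(X,z \right)} - -142134 = - 7 \cdot 31 \cdot 30 - -142134 = \left(-7\right) 930 + 142134 = -6510 + 142134 = 135624$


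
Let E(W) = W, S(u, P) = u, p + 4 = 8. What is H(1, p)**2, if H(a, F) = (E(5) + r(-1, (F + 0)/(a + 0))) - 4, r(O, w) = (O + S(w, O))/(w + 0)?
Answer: 49/16 ≈ 3.0625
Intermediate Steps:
p = 4 (p = -4 + 8 = 4)
r(O, w) = (O + w)/w (r(O, w) = (O + w)/(w + 0) = (O + w)/w)
H(a, F) = 1 + a*(-1 + F/a)/F (H(a, F) = (5 + (-1 + (F + 0)/(a + 0))/(((F + 0)/(a + 0)))) - 4 = (5 + (-1 + F/a)/((F/a))) - 4 = (5 + (a/F)*(-1 + F/a)) - 4 = (5 + a*(-1 + F/a)/F) - 4 = 1 + a*(-1 + F/a)/F)
H(1, p)**2 = (2 - 1*1/4)**2 = (2 - 1*1*1/4)**2 = (2 - 1/4)**2 = (7/4)**2 = 49/16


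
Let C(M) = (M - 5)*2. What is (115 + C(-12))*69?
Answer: 5589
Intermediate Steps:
C(M) = -10 + 2*M (C(M) = (-5 + M)*2 = -10 + 2*M)
(115 + C(-12))*69 = (115 + (-10 + 2*(-12)))*69 = (115 + (-10 - 24))*69 = (115 - 34)*69 = 81*69 = 5589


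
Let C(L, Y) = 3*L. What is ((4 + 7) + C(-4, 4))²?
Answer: 1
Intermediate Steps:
((4 + 7) + C(-4, 4))² = ((4 + 7) + 3*(-4))² = (11 - 12)² = (-1)² = 1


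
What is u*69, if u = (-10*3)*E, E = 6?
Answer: -12420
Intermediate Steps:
u = -180 (u = -10*3*6 = -30*6 = -180)
u*69 = -180*69 = -12420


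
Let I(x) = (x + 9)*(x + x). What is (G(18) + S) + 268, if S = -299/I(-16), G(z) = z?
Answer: 63765/224 ≈ 284.67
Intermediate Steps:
I(x) = 2*x*(9 + x) (I(x) = (9 + x)*(2*x) = 2*x*(9 + x))
S = -299/224 (S = -299*(-1/(32*(9 - 16))) = -299/(2*(-16)*(-7)) = -299/224 ≈ -1.3348)
(G(18) + S) + 268 = (18 - 299/224) + 268 = 3733/224 + 268 = 63765/224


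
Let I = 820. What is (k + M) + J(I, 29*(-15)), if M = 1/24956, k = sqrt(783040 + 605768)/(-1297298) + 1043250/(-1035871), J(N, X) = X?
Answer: -11271304865189/25851196676 - 3*sqrt(38578)/648649 ≈ -436.01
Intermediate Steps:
k = -1043250/1035871 - 3*sqrt(38578)/648649 (k = sqrt(1388808)*(-1/1297298) + 1043250*(-1/1035871) = (6*sqrt(38578))*(-1/1297298) - 1043250/1035871 = -3*sqrt(38578)/648649 - 1043250/1035871 = -1043250/1035871 - 3*sqrt(38578)/648649 ≈ -1.0080)
M = 1/24956 ≈ 4.0071e-5
(k + M) + J(I, 29*(-15)) = ((-1043250/1035871 - 3*sqrt(38578)/648649) + 1/24956) + 29*(-15) = (-26034311129/25851196676 - 3*sqrt(38578)/648649) - 435 = -11271304865189/25851196676 - 3*sqrt(38578)/648649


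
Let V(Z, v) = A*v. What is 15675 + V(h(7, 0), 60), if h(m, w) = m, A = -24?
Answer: 14235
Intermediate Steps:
V(Z, v) = -24*v
15675 + V(h(7, 0), 60) = 15675 - 24*60 = 15675 - 1440 = 14235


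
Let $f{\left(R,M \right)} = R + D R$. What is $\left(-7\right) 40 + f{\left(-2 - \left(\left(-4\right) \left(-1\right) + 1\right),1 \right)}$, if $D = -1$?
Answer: $-280$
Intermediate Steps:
$f{\left(R,M \right)} = 0$ ($f{\left(R,M \right)} = R - R = 0$)
$\left(-7\right) 40 + f{\left(-2 - \left(\left(-4\right) \left(-1\right) + 1\right),1 \right)} = \left(-7\right) 40 + 0 = -280 + 0 = -280$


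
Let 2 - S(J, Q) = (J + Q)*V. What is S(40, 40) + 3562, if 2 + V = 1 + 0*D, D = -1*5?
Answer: 3644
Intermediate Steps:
D = -5
V = -1 (V = -2 + (1 + 0*(-5)) = -2 + (1 + 0) = -2 + 1 = -1)
S(J, Q) = 2 + J + Q (S(J, Q) = 2 - (J + Q)*(-1) = 2 - (-J - Q) = 2 + (J + Q) = 2 + J + Q)
S(40, 40) + 3562 = (2 + 40 + 40) + 3562 = 82 + 3562 = 3644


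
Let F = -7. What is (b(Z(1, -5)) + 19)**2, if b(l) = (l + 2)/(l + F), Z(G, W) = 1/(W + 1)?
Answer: 295936/841 ≈ 351.89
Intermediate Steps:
Z(G, W) = 1/(1 + W)
b(l) = (2 + l)/(-7 + l) (b(l) = (l + 2)/(l - 7) = (2 + l)/(-7 + l))
(b(Z(1, -5)) + 19)**2 = ((2 + 1/(1 - 5))/(-7 + 1/(1 - 5)) + 19)**2 = ((2 + 1/(-4))/(-7 + 1/(-4)) + 19)**2 = ((2 - 1/4)/(-7 - 1/4) + 19)**2 = ((7/4)/(-29/4) + 19)**2 = (-4/29*7/4 + 19)**2 = (-7/29 + 19)**2 = (544/29)**2 = 295936/841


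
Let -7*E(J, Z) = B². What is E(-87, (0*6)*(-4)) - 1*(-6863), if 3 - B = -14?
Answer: 47752/7 ≈ 6821.7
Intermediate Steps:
B = 17 (B = 3 - 1*(-14) = 3 + 14 = 17)
E(J, Z) = -289/7 (E(J, Z) = -⅐*17² = -⅐*289 = -289/7)
E(-87, (0*6)*(-4)) - 1*(-6863) = -289/7 - 1*(-6863) = -289/7 + 6863 = 47752/7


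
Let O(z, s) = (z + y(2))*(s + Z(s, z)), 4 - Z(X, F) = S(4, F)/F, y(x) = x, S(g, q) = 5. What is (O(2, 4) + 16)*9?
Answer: 342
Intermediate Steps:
Z(X, F) = 4 - 5/F
O(z, s) = (2 + z)*(4 + s - 5/z) (O(z, s) = (z + 2)*(s + (4 - 5/z)) = (2 + z)*(4 + s - 5/z))
(O(2, 4) + 16)*9 = ((3 - 10/2 + 2*4 + 4*2 + 4*2) + 16)*9 = ((3 - 10*½ + 8 + 8 + 8) + 16)*9 = ((3 - 5 + 8 + 8 + 8) + 16)*9 = (22 + 16)*9 = 38*9 = 342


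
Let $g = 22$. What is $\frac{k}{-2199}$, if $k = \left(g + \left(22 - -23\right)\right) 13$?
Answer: $- \frac{871}{2199} \approx -0.39609$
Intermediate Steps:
$k = 871$ ($k = \left(22 + \left(22 - -23\right)\right) 13 = \left(22 + \left(22 + 23\right)\right) 13 = \left(22 + 45\right) 13 = 67 \cdot 13 = 871$)
$\frac{k}{-2199} = \frac{871}{-2199} = 871 \left(- \frac{1}{2199}\right) = - \frac{871}{2199}$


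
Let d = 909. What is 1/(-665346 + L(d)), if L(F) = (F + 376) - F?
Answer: -1/664970 ≈ -1.5038e-6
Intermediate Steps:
L(F) = 376 (L(F) = (376 + F) - F = 376)
1/(-665346 + L(d)) = 1/(-665346 + 376) = 1/(-664970) = -1/664970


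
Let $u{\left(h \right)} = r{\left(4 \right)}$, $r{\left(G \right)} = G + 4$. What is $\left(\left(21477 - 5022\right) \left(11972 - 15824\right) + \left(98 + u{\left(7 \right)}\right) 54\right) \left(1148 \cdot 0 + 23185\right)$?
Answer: $-1469440631160$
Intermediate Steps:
$r{\left(G \right)} = 4 + G$
$u{\left(h \right)} = 8$ ($u{\left(h \right)} = 4 + 4 = 8$)
$\left(\left(21477 - 5022\right) \left(11972 - 15824\right) + \left(98 + u{\left(7 \right)}\right) 54\right) \left(1148 \cdot 0 + 23185\right) = \left(\left(21477 - 5022\right) \left(11972 - 15824\right) + \left(98 + 8\right) 54\right) \left(1148 \cdot 0 + 23185\right) = \left(16455 \left(-3852\right) + 106 \cdot 54\right) \left(0 + 23185\right) = \left(-63384660 + 5724\right) 23185 = \left(-63378936\right) 23185 = -1469440631160$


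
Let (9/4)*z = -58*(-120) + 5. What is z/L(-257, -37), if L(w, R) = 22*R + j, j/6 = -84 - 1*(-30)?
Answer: -13930/5121 ≈ -2.7202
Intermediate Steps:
j = -324 (j = 6*(-84 - 1*(-30)) = 6*(-84 + 30) = 6*(-54) = -324)
z = 27860/9 (z = 4*(-58*(-120) + 5)/9 = 4*(6960 + 5)/9 = (4/9)*6965 = 27860/9 ≈ 3095.6)
L(w, R) = -324 + 22*R (L(w, R) = 22*R - 324 = -324 + 22*R)
z/L(-257, -37) = 27860/(9*(-324 + 22*(-37))) = 27860/(9*(-324 - 814)) = (27860/9)/(-1138) = (27860/9)*(-1/1138) = -13930/5121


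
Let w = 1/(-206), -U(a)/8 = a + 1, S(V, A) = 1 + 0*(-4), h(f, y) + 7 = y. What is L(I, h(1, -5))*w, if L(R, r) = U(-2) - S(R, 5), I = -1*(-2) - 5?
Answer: -7/206 ≈ -0.033981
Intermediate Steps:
h(f, y) = -7 + y
S(V, A) = 1 (S(V, A) = 1 + 0 = 1)
U(a) = -8 - 8*a (U(a) = -8*(a + 1) = -8*(1 + a) = -8 - 8*a)
w = -1/206 ≈ -0.0048544
I = -3 (I = 2 - 5 = -3)
L(R, r) = 7 (L(R, r) = (-8 - 8*(-2)) - 1*1 = (-8 + 16) - 1 = 8 - 1 = 7)
L(I, h(1, -5))*w = 7*(-1/206) = -7/206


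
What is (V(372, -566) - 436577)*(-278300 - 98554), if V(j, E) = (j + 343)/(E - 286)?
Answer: 23362706912071/142 ≈ 1.6453e+11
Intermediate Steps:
V(j, E) = (343 + j)/(-286 + E)
(V(372, -566) - 436577)*(-278300 - 98554) = ((343 + 372)/(-286 - 566) - 436577)*(-278300 - 98554) = (715/(-852) - 436577)*(-376854) = (-1/852*715 - 436577)*(-376854) = (-715/852 - 436577)*(-376854) = -371964319/852*(-376854) = 23362706912071/142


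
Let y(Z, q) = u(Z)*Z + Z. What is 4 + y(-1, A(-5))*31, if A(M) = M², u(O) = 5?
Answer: -182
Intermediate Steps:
y(Z, q) = 6*Z (y(Z, q) = 5*Z + Z = 6*Z)
4 + y(-1, A(-5))*31 = 4 + (6*(-1))*31 = 4 - 6*31 = 4 - 186 = -182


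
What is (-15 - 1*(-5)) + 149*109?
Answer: 16231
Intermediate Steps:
(-15 - 1*(-5)) + 149*109 = (-15 + 5) + 16241 = -10 + 16241 = 16231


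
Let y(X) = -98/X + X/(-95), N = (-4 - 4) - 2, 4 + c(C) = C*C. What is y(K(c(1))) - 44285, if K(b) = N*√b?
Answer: -44285 - 901*I*√3/285 ≈ -44285.0 - 5.4757*I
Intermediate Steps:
c(C) = -4 + C² (c(C) = -4 + C*C = -4 + C²)
N = -10 (N = -8 - 2 = -10)
K(b) = -10*√b
y(X) = -98/X - X/95 (y(X) = -98/X + X*(-1/95) = -98/X - X/95)
y(K(c(1))) - 44285 = (-98*(-1/(10*√(-4 + 1²))) - (-2)*√(-4 + 1²)/19) - 44285 = (-98*(-1/(10*√(-4 + 1))) - (-2)*√(-4 + 1)/19) - 44285 = (-98*I*√3/30 - (-2)*√(-3)/19) - 44285 = (-98*I*√3/30 - (-2)*I*√3/19) - 44285 = (-49*I*√3/15 + 2*I*√3/19) - 44285 = -901*I*√3/285 - 44285 = -44285 - 901*I*√3/285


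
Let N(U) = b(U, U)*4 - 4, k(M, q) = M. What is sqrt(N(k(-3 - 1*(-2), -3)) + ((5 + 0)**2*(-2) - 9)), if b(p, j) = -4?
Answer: I*sqrt(79) ≈ 8.8882*I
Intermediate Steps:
N(U) = -20 (N(U) = -4*4 - 4 = -16 - 4 = -20)
sqrt(N(k(-3 - 1*(-2), -3)) + ((5 + 0)**2*(-2) - 9)) = sqrt(-20 + ((5 + 0)**2*(-2) - 9)) = sqrt(-20 + (5**2*(-2) - 9)) = sqrt(-20 + (25*(-2) - 9)) = sqrt(-20 + (-50 - 9)) = sqrt(-20 - 59) = sqrt(-79) = I*sqrt(79)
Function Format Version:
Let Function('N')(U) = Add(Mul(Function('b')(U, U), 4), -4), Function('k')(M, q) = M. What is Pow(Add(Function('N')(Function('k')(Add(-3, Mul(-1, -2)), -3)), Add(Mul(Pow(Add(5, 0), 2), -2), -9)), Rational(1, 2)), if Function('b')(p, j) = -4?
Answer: Mul(I, Pow(79, Rational(1, 2))) ≈ Mul(8.8882, I)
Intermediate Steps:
Function('N')(U) = -20 (Function('N')(U) = Add(Mul(-4, 4), -4) = Add(-16, -4) = -20)
Pow(Add(Function('N')(Function('k')(Add(-3, Mul(-1, -2)), -3)), Add(Mul(Pow(Add(5, 0), 2), -2), -9)), Rational(1, 2)) = Pow(Add(-20, Add(Mul(Pow(Add(5, 0), 2), -2), -9)), Rational(1, 2)) = Pow(Add(-20, Add(Mul(Pow(5, 2), -2), -9)), Rational(1, 2)) = Pow(Add(-20, Add(Mul(25, -2), -9)), Rational(1, 2)) = Pow(Add(-20, Add(-50, -9)), Rational(1, 2)) = Pow(Add(-20, -59), Rational(1, 2)) = Pow(-79, Rational(1, 2)) = Mul(I, Pow(79, Rational(1, 2)))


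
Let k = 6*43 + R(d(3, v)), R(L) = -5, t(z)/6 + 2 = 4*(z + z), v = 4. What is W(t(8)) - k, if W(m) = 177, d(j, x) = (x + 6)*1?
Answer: -76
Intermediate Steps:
t(z) = -12 + 48*z (t(z) = -12 + 6*(4*(z + z)) = -12 + 6*(4*(2*z)) = -12 + 6*(8*z) = -12 + 48*z)
d(j, x) = 6 + x (d(j, x) = (6 + x)*1 = 6 + x)
k = 253 (k = 6*43 - 5 = 258 - 5 = 253)
W(t(8)) - k = 177 - 1*253 = 177 - 253 = -76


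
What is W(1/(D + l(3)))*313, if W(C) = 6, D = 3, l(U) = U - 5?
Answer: 1878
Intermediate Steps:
l(U) = -5 + U
W(1/(D + l(3)))*313 = 6*313 = 1878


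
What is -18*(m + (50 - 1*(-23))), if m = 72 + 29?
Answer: -3132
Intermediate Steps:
m = 101
-18*(m + (50 - 1*(-23))) = -18*(101 + (50 - 1*(-23))) = -18*(101 + (50 + 23)) = -18*(101 + 73) = -18*174 = -3132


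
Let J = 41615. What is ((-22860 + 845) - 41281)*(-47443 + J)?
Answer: 368889088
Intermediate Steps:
((-22860 + 845) - 41281)*(-47443 + J) = ((-22860 + 845) - 41281)*(-47443 + 41615) = (-22015 - 41281)*(-5828) = -63296*(-5828) = 368889088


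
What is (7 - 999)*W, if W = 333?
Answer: -330336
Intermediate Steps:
(7 - 999)*W = (7 - 999)*333 = -992*333 = -330336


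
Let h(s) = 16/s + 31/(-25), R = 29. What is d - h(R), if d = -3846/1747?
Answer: -1916597/1266575 ≈ -1.5132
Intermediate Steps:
d = -3846/1747 (d = -3846*1/1747 = -3846/1747 ≈ -2.2015)
h(s) = -31/25 + 16/s (h(s) = 16/s + 31*(-1/25) = 16/s - 31/25 = -31/25 + 16/s)
d - h(R) = -3846/1747 - (-31/25 + 16/29) = -3846/1747 - 1*(-499/725) = -3846/1747 + 499/725 = -1916597/1266575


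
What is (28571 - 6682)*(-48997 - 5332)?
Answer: -1189207481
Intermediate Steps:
(28571 - 6682)*(-48997 - 5332) = 21889*(-54329) = -1189207481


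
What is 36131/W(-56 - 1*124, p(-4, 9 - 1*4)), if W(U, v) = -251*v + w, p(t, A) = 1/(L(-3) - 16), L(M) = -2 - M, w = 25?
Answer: 541965/626 ≈ 865.76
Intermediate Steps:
p(t, A) = -1/15 (p(t, A) = 1/((-2 - 1*(-3)) - 16) = 1/((-2 + 3) - 16) = 1/(1 - 16) = 1/(-15) = -1/15)
W(U, v) = 25 - 251*v (W(U, v) = -251*v + 25 = 25 - 251*v)
36131/W(-56 - 1*124, p(-4, 9 - 1*4)) = 36131/(25 - 251*(-1/15)) = 36131/(25 + 251/15) = 36131/(626/15) = 36131*(15/626) = 541965/626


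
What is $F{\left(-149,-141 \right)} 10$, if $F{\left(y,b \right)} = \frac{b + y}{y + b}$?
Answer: $10$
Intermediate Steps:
$F{\left(y,b \right)} = 1$ ($F{\left(y,b \right)} = \frac{b + y}{b + y} = 1$)
$F{\left(-149,-141 \right)} 10 = 1 \cdot 10 = 10$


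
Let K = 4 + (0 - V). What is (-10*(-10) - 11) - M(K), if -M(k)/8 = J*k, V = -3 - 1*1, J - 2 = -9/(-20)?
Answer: 1229/5 ≈ 245.80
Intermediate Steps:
J = 49/20 (J = 2 - 9/(-20) = 2 - 9*(-1/20) = 2 + 9/20 = 49/20 ≈ 2.4500)
V = -4 (V = -3 - 1 = -4)
K = 8 (K = 4 + (0 - 1*(-4)) = 4 + (0 + 4) = 4 + 4 = 8)
M(k) = -98*k/5
(-10*(-10) - 11) - M(K) = (-10*(-10) - 11) - (-98)*8/5 = (100 - 11) - 1*(-784/5) = 89 + 784/5 = 1229/5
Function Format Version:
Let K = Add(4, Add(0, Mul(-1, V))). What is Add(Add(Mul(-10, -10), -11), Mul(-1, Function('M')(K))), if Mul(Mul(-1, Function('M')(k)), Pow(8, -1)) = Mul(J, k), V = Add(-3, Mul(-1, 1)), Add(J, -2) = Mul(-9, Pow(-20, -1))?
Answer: Rational(1229, 5) ≈ 245.80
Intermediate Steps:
J = Rational(49, 20) (J = Add(2, Mul(-9, Pow(-20, -1))) = Add(2, Mul(-9, Rational(-1, 20))) = Add(2, Rational(9, 20)) = Rational(49, 20) ≈ 2.4500)
V = -4 (V = Add(-3, -1) = -4)
K = 8 (K = Add(4, Add(0, Mul(-1, -4))) = Add(4, Add(0, 4)) = Add(4, 4) = 8)
Function('M')(k) = Mul(Rational(-98, 5), k) (Function('M')(k) = Mul(-8, Mul(Rational(49, 20), k)) = Mul(Rational(-98, 5), k))
Add(Add(Mul(-10, -10), -11), Mul(-1, Function('M')(K))) = Add(Add(Mul(-10, -10), -11), Mul(-1, Mul(Rational(-98, 5), 8))) = Add(Add(100, -11), Mul(-1, Rational(-784, 5))) = Add(89, Rational(784, 5)) = Rational(1229, 5)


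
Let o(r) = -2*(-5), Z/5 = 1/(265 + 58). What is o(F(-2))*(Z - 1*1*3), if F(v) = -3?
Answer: -9640/323 ≈ -29.845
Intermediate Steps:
Z = 5/323 (Z = 5/(265 + 58) = 5/323 ≈ 0.015480)
o(r) = 10
o(F(-2))*(Z - 1*1*3) = 10*(5/323 - 1*1*3) = 10*(5/323 - 1*3) = 10*(5/323 - 3) = 10*(-964/323) = -9640/323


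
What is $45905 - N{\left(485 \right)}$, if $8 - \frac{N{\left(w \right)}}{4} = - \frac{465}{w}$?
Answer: $\frac{4449309}{97} \approx 45869.0$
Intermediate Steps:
$N{\left(w \right)} = 32 + \frac{1860}{w}$ ($N{\left(w \right)} = 32 - 4 \left(- \frac{465}{w}\right) = 32 + \frac{1860}{w}$)
$45905 - N{\left(485 \right)} = 45905 - \left(32 + \frac{1860}{485}\right) = 45905 - \left(32 + 1860 \cdot \frac{1}{485}\right) = 45905 - \left(32 + \frac{372}{97}\right) = 45905 - \frac{3476}{97} = \frac{4449309}{97}$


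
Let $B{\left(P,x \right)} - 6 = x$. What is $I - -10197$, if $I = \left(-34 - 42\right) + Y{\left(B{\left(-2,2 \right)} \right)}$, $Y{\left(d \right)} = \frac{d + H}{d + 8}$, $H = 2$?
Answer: $\frac{80973}{8} \approx 10122.0$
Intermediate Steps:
$B{\left(P,x \right)} = 6 + x$
$Y{\left(d \right)} = \frac{2 + d}{8 + d}$ ($Y{\left(d \right)} = \frac{d + 2}{d + 8} = \frac{2 + d}{8 + d}$)
$I = - \frac{603}{8}$ ($I = \left(-34 - 42\right) + \frac{2 + \left(6 + 2\right)}{8 + \left(6 + 2\right)} = -76 + \frac{2 + 8}{8 + 8} = -76 + \frac{1}{16} \cdot 10 = -76 + \frac{5}{8} = - \frac{603}{8} \approx -75.375$)
$I - -10197 = - \frac{603}{8} - -10197 = - \frac{603}{8} + 10197 = \frac{80973}{8}$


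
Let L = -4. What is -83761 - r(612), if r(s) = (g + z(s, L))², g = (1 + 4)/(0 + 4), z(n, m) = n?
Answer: -7357385/16 ≈ -4.5984e+5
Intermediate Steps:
g = 5/4 ≈ 1.2500
r(s) = (5/4 + s)²
-83761 - r(612) = -83761 - (5 + 4*612)²/16 = -83761 - (5 + 2448)²/16 = -83761 - 2453²/16 = -83761 - 6017209/16 = -7357385/16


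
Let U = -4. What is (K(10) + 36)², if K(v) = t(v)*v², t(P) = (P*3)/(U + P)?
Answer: 287296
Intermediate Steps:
t(P) = 3*P/(-4 + P) (t(P) = (P*3)/(-4 + P) = (3*P)/(-4 + P) = 3*P/(-4 + P))
K(v) = 3*v³/(-4 + v) (K(v) = (3*v/(-4 + v))*v² = 3*v³/(-4 + v))
(K(10) + 36)² = (3*10³/(-4 + 10) + 36)² = (3*1000/6 + 36)² = (3*1000*(⅙) + 36)² = (500 + 36)² = 536² = 287296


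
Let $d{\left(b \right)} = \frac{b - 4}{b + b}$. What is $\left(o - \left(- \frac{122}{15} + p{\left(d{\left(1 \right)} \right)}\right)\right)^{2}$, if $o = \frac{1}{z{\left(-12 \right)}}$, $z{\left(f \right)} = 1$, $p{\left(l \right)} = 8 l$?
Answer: $\frac{100489}{225} \approx 446.62$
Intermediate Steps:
$d{\left(b \right)} = \frac{-4 + b}{2 b}$
$o = 1$ ($o = 1^{-1} = 1$)
$\left(o - \left(- \frac{122}{15} + p{\left(d{\left(1 \right)} \right)}\right)\right)^{2} = \left(1 - \left(- \frac{122}{15} + 8 \cdot \frac{1}{2} \cdot 1^{-1} \left(-4 + 1\right)\right)\right)^{2} = \left(1 - \left(- \frac{122}{15} + 8 \cdot \frac{1}{2} \cdot 1 \left(-3\right)\right)\right)^{2} = \left(1 - \left(- \frac{122}{15} + 8 \left(- \frac{3}{2}\right)\right)\right)^{2} = \left(1 + \left(\frac{122}{15} - -12\right)\right)^{2} = \left(1 + \left(\frac{122}{15} + 12\right)\right)^{2} = \left(1 + \frac{302}{15}\right)^{2} = \left(\frac{317}{15}\right)^{2} = \frac{100489}{225}$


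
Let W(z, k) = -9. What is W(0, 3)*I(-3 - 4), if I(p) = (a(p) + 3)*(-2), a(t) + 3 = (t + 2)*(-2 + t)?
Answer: 810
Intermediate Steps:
a(t) = -3 + (-2 + t)*(2 + t) (a(t) = -3 + (t + 2)*(-2 + t) = -3 + (2 + t)*(-2 + t) = -3 + (-2 + t)*(2 + t))
I(p) = 8 - 2*p² (I(p) = ((-7 + p²) + 3)*(-2) = (-4 + p²)*(-2) = 8 - 2*p²)
W(0, 3)*I(-3 - 4) = -9*(8 - 2*(-3 - 4)²) = -9*(8 - 2*(-7)²) = -9*(8 - 2*49) = -9*(8 - 98) = -9*(-90) = 810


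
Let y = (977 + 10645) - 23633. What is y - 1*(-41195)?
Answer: 29184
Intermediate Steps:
y = -12011 (y = 11622 - 23633 = -12011)
y - 1*(-41195) = -12011 - 1*(-41195) = -12011 + 41195 = 29184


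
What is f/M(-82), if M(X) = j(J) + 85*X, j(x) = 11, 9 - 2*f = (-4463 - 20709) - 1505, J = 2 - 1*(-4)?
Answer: -13343/6959 ≈ -1.9174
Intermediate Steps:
J = 6 (J = 2 + 4 = 6)
f = 13343 (f = 9/2 - ((-4463 - 20709) - 1505)/2 = 9/2 - (-25172 - 1505)/2 = 9/2 - 1/2*(-26677) = 9/2 + 26677/2 = 13343)
M(X) = 11 + 85*X
f/M(-82) = 13343/(11 + 85*(-82)) = 13343/(11 - 6970) = 13343/(-6959) = 13343*(-1/6959) = -13343/6959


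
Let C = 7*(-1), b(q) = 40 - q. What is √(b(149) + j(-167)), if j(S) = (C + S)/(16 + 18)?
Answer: 2*I*√8245/17 ≈ 10.683*I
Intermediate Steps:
C = -7
j(S) = -7/34 + S/34 (j(S) = (-7 + S)/(16 + 18) = (-7 + S)/34 = (-7 + S)*(1/34) = -7/34 + S/34)
√(b(149) + j(-167)) = √((40 - 1*149) + (-7/34 + (1/34)*(-167))) = √((40 - 149) + (-7/34 - 167/34)) = √(-109 - 87/17) = √(-1940/17) = 2*I*√8245/17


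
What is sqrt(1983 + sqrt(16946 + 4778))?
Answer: sqrt(1983 + 2*sqrt(5431)) ≈ 46.156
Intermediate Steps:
sqrt(1983 + sqrt(16946 + 4778)) = sqrt(1983 + sqrt(21724)) = sqrt(1983 + 2*sqrt(5431))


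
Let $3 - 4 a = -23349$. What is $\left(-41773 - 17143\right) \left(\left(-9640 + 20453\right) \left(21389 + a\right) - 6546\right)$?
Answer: $-17344811778580$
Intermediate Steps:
$a = 5838$ ($a = \frac{3}{4} - - \frac{23349}{4} = \frac{3}{4} + \frac{23349}{4} = 5838$)
$\left(-41773 - 17143\right) \left(\left(-9640 + 20453\right) \left(21389 + a\right) - 6546\right) = \left(-41773 - 17143\right) \left(\left(-9640 + 20453\right) \left(21389 + 5838\right) - 6546\right) = - 58916 \left(10813 \cdot 27227 - 6546\right) = - 58916 \left(294405551 - 6546\right) = \left(-58916\right) 294399005 = -17344811778580$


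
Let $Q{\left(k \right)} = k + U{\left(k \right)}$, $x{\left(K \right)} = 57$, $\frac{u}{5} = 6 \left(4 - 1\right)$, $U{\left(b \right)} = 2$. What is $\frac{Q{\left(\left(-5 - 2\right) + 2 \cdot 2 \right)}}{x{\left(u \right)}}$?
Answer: $- \frac{1}{57} \approx -0.017544$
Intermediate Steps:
$u = 90$ ($u = 5 \cdot 6 \left(4 - 1\right) = 5 \cdot 6 \cdot 3 = 5 \cdot 18 = 90$)
$Q{\left(k \right)} = 2 + k$ ($Q{\left(k \right)} = k + 2 = 2 + k$)
$\frac{Q{\left(\left(-5 - 2\right) + 2 \cdot 2 \right)}}{x{\left(u \right)}} = \frac{2 + \left(\left(-5 - 2\right) + 2 \cdot 2\right)}{57} = \left(2 + \left(-7 + 4\right)\right) \frac{1}{57} = \left(2 - 3\right) \frac{1}{57} = \left(-1\right) \frac{1}{57} = - \frac{1}{57}$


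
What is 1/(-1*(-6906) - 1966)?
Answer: 1/4940 ≈ 0.00020243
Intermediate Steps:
1/(-1*(-6906) - 1966) = 1/(6906 - 1966) = 1/4940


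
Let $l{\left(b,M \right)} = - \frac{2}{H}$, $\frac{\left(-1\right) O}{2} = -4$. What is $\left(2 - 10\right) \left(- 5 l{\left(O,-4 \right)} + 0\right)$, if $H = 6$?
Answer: $- \frac{40}{3} \approx -13.333$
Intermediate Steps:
$O = 8$ ($O = \left(-2\right) \left(-4\right) = 8$)
$l{\left(b,M \right)} = - \frac{1}{3}$ ($l{\left(b,M \right)} = - \frac{2}{6} = \left(-2\right) \frac{1}{6} = - \frac{1}{3}$)
$\left(2 - 10\right) \left(- 5 l{\left(O,-4 \right)} + 0\right) = \left(2 - 10\right) \left(\left(-5\right) \left(- \frac{1}{3}\right) + 0\right) = - 8 \left(\frac{5}{3} + 0\right) = \left(-8\right) \frac{5}{3} = - \frac{40}{3}$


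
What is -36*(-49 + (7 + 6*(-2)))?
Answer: 1944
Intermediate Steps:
-36*(-49 + (7 + 6*(-2))) = -36*(-49 + (7 - 12)) = -36*(-49 - 5) = -36*(-54) = 1944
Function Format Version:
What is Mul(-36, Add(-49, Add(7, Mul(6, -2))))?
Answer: 1944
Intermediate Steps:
Mul(-36, Add(-49, Add(7, Mul(6, -2)))) = Mul(-36, Add(-49, Add(7, -12))) = Mul(-36, Add(-49, -5)) = Mul(-36, -54) = 1944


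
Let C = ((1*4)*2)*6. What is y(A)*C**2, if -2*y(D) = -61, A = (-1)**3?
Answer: 70272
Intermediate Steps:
A = -1
y(D) = 61/2 (y(D) = -1/2*(-61) = 61/2)
C = 48 (C = (4*2)*6 = 8*6 = 48)
y(A)*C**2 = (61/2)*48**2 = (61/2)*2304 = 70272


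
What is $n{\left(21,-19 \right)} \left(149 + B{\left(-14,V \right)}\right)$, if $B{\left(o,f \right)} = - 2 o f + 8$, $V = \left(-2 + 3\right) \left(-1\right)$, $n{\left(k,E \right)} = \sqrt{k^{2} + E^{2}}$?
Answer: $129 \sqrt{802} \approx 3653.2$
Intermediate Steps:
$n{\left(k,E \right)} = \sqrt{E^{2} + k^{2}}$
$V = -1$ ($V = 1 \left(-1\right) = -1$)
$B{\left(o,f \right)} = 8 - 2 f o$ ($B{\left(o,f \right)} = - 2 f o + 8 = 8 - 2 f o$)
$n{\left(21,-19 \right)} \left(149 + B{\left(-14,V \right)}\right) = \sqrt{\left(-19\right)^{2} + 21^{2}} \left(149 + \left(8 - \left(-2\right) \left(-14\right)\right)\right) = \sqrt{361 + 441} \left(149 + \left(8 - 28\right)\right) = \sqrt{802} \left(149 - 20\right) = \sqrt{802} \cdot 129 = 129 \sqrt{802}$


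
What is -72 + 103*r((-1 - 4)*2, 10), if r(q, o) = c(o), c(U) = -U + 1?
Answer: -999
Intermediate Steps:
c(U) = 1 - U
r(q, o) = 1 - o
-72 + 103*r((-1 - 4)*2, 10) = -72 + 103*(1 - 1*10) = -72 + 103*(1 - 10) = -72 + 103*(-9) = -72 - 927 = -999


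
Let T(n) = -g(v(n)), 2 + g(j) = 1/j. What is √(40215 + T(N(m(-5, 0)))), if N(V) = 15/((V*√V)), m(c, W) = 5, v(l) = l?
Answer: √(361953 - 3*√5)/3 ≈ 200.54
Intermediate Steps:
g(j) = -2 + 1/j
N(V) = 15/V^(3/2) (N(V) = 15/(V^(3/2)) = 15/V^(3/2))
T(n) = 2 - 1/n (T(n) = -(-2 + 1/n) = 2 - 1/n)
√(40215 + T(N(m(-5, 0)))) = √(40215 + (2 - 1/(15/5^(3/2)))) = √(40215 + (2 - 1/(15*(√5/25)))) = √(40215 + (2 - 1/(3*√5/5))) = √(40215 + (2 - √5/3)) = √(40217 - √5/3)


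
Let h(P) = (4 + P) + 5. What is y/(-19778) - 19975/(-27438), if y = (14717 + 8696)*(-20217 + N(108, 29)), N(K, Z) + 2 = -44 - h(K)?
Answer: 385077270155/15960846 ≈ 24126.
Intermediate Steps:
h(P) = 9 + P
N(K, Z) = -55 - K (N(K, Z) = -2 + (-44 - (9 + K)) = -2 + (-44 + (-9 - K)) = -2 + (-53 - K) = -55 - K)
y = -477156940 (y = (14717 + 8696)*(-20217 + (-55 - 1*108)) = 23413*(-20217 + (-55 - 108)) = 23413*(-20217 - 163) = 23413*(-20380) = -477156940)
y/(-19778) - 19975/(-27438) = -477156940/(-19778) - 19975/(-27438) = -477156940*(-1/19778) - 19975*(-1/27438) = 238578470/9889 + 1175/1614 = 385077270155/15960846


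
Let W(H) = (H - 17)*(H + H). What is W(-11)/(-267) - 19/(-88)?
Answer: -49135/23496 ≈ -2.0912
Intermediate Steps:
W(H) = 2*H*(-17 + H) (W(H) = (-17 + H)*(2*H) = 2*H*(-17 + H))
W(-11)/(-267) - 19/(-88) = (2*(-11)*(-17 - 11))/(-267) - 19/(-88) = (2*(-11)*(-28))*(-1/267) - 19*(-1/88) = 616*(-1/267) + 19/88 = -616/267 + 19/88 = -49135/23496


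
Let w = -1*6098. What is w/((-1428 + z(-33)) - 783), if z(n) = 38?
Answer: 6098/2173 ≈ 2.8063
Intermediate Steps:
w = -6098
w/((-1428 + z(-33)) - 783) = -6098/((-1428 + 38) - 783) = -6098/(-1390 - 783) = -6098/(-2173) = -6098*(-1/2173) = 6098/2173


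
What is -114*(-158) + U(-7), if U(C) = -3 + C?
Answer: 18002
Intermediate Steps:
-114*(-158) + U(-7) = -114*(-158) + (-3 - 7) = 18012 - 10 = 18002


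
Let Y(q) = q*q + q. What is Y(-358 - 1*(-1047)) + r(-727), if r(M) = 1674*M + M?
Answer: -742315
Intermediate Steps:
r(M) = 1675*M
Y(q) = q + q**2 (Y(q) = q**2 + q = q + q**2)
Y(-358 - 1*(-1047)) + r(-727) = (-358 - 1*(-1047))*(1 + (-358 - 1*(-1047))) + 1675*(-727) = (-358 + 1047)*(1 + (-358 + 1047)) - 1217725 = 689*(1 + 689) - 1217725 = 689*690 - 1217725 = 475410 - 1217725 = -742315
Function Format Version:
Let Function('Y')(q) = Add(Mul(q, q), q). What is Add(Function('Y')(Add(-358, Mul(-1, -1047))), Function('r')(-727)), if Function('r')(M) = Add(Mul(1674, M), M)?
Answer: -742315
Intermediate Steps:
Function('r')(M) = Mul(1675, M)
Function('Y')(q) = Add(q, Pow(q, 2)) (Function('Y')(q) = Add(Pow(q, 2), q) = Add(q, Pow(q, 2)))
Add(Function('Y')(Add(-358, Mul(-1, -1047))), Function('r')(-727)) = Add(Mul(Add(-358, Mul(-1, -1047)), Add(1, Add(-358, Mul(-1, -1047)))), Mul(1675, -727)) = Add(Mul(Add(-358, 1047), Add(1, Add(-358, 1047))), -1217725) = Add(Mul(689, Add(1, 689)), -1217725) = Add(Mul(689, 690), -1217725) = Add(475410, -1217725) = -742315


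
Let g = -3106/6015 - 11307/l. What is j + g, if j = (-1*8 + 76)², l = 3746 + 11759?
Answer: 86225995333/18652515 ≈ 4622.8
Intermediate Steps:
l = 15505
g = -23234027/18652515 (g = -3106/6015 - 11307/15505 = -23234027/18652515 ≈ -1.2456)
j = 4624 (j = (-8 + 76)² = 68² = 4624)
j + g = 4624 - 23234027/18652515 = 86225995333/18652515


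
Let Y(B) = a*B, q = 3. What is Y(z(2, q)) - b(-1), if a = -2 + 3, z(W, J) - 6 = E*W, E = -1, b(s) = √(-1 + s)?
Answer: 4 - I*√2 ≈ 4.0 - 1.4142*I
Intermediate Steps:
z(W, J) = 6 - W
a = 1
Y(B) = B (Y(B) = 1*B = B)
Y(z(2, q)) - b(-1) = (6 - 1*2) - √(-1 - 1) = (6 - 2) - √(-2) = 4 - I*√2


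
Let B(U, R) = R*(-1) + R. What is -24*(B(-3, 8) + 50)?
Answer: -1200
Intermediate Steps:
B(U, R) = 0 (B(U, R) = -R + R = 0)
-24*(B(-3, 8) + 50) = -24*(0 + 50) = -24*50 = -1200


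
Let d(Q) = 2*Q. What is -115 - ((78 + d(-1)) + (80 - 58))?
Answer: -213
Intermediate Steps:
-115 - ((78 + d(-1)) + (80 - 58)) = -115 - ((78 + 2*(-1)) + (80 - 58)) = -115 - ((78 - 2) + 22) = -115 - (76 + 22) = -115 - 1*98 = -115 - 98 = -213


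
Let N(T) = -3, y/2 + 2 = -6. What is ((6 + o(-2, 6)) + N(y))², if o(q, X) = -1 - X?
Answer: 16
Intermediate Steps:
y = -16 (y = -4 + 2*(-6) = -4 - 12 = -16)
((6 + o(-2, 6)) + N(y))² = ((6 + (-1 - 1*6)) - 3)² = ((6 + (-1 - 6)) - 3)² = ((6 - 7) - 3)² = (-1 - 3)² = (-4)² = 16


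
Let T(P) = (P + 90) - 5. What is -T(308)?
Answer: -393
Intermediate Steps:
T(P) = 85 + P (T(P) = (90 + P) - 5 = 85 + P)
-T(308) = -(85 + 308) = -1*393 = -393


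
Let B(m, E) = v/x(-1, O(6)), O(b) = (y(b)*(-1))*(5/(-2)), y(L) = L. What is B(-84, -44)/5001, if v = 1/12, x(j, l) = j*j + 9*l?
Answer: 1/8161632 ≈ 1.2252e-7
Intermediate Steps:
O(b) = 5*b/2 (O(b) = (b*(-1))*(5/(-2)) = (-b)*(5*(-½)) = -b*(-5/2) = 5*b/2)
x(j, l) = j² + 9*l
v = 1/12 ≈ 0.083333
B(m, E) = 1/1632 (B(m, E) = 1/(12*((-1)² + 9*((5/2)*6))) = 1/(12*(1 + 9*15)) = 1/(12*(1 + 135)) = (1/12)/136 = (1/12)*(1/136) = 1/1632)
B(-84, -44)/5001 = (1/1632)/5001 = (1/1632)*(1/5001) = 1/8161632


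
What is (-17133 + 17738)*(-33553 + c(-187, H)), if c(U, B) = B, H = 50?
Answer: -20269315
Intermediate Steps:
(-17133 + 17738)*(-33553 + c(-187, H)) = (-17133 + 17738)*(-33553 + 50) = 605*(-33503) = -20269315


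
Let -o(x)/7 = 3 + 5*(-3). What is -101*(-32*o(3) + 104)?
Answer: 260984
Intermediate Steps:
o(x) = 84 (o(x) = -7*(3 + 5*(-3)) = -7*(3 - 15) = -7*(-12) = 84)
-101*(-32*o(3) + 104) = -101*(-32*84 + 104) = -101*(-2688 + 104) = -101*(-2584) = 260984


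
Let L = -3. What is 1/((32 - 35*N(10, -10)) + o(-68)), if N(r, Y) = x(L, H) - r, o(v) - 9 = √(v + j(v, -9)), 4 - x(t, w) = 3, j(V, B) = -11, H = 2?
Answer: 356/126815 - I*√79/126815 ≈ 0.0028072 - 7.0088e-5*I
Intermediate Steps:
x(t, w) = 1 (x(t, w) = 4 - 1*3 = 4 - 3 = 1)
o(v) = 9 + √(-11 + v) (o(v) = 9 + √(v - 11) = 9 + √(-11 + v))
N(r, Y) = 1 - r
1/((32 - 35*N(10, -10)) + o(-68)) = 1/((32 - 35*(1 - 1*10)) + (9 + √(-11 - 68))) = 1/((32 - 35*(1 - 10)) + (9 + √(-79))) = 1/((32 - 35*(-9)) + (9 + I*√79)) = 1/((32 + 315) + (9 + I*√79)) = 1/(347 + (9 + I*√79)) = 1/(356 + I*√79)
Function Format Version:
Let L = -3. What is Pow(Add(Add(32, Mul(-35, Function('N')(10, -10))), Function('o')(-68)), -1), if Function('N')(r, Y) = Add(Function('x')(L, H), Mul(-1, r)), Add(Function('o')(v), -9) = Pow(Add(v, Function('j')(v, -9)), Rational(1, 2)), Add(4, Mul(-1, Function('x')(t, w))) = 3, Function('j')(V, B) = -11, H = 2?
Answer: Add(Rational(356, 126815), Mul(Rational(-1, 126815), I, Pow(79, Rational(1, 2)))) ≈ Add(0.0028072, Mul(-7.0088e-5, I))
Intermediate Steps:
Function('x')(t, w) = 1 (Function('x')(t, w) = Add(4, Mul(-1, 3)) = Add(4, -3) = 1)
Function('o')(v) = Add(9, Pow(Add(-11, v), Rational(1, 2))) (Function('o')(v) = Add(9, Pow(Add(v, -11), Rational(1, 2))) = Add(9, Pow(Add(-11, v), Rational(1, 2))))
Function('N')(r, Y) = Add(1, Mul(-1, r))
Pow(Add(Add(32, Mul(-35, Function('N')(10, -10))), Function('o')(-68)), -1) = Pow(Add(Add(32, Mul(-35, Add(1, Mul(-1, 10)))), Add(9, Pow(Add(-11, -68), Rational(1, 2)))), -1) = Pow(Add(Add(32, Mul(-35, Add(1, -10))), Add(9, Pow(-79, Rational(1, 2)))), -1) = Pow(Add(Add(32, Mul(-35, -9)), Add(9, Mul(I, Pow(79, Rational(1, 2))))), -1) = Pow(Add(Add(32, 315), Add(9, Mul(I, Pow(79, Rational(1, 2))))), -1) = Pow(Add(347, Add(9, Mul(I, Pow(79, Rational(1, 2))))), -1) = Pow(Add(356, Mul(I, Pow(79, Rational(1, 2)))), -1)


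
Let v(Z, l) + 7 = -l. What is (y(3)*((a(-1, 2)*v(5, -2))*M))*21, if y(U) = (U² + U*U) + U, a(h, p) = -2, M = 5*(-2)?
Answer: -44100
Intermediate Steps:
M = -10
v(Z, l) = -7 - l
y(U) = U + 2*U² (y(U) = (U² + U²) + U = 2*U² + U = U + 2*U²)
(y(3)*((a(-1, 2)*v(5, -2))*M))*21 = ((3*(1 + 2*3))*(-2*(-7 - 1*(-2))*(-10)))*21 = ((3*(1 + 6))*(-2*(-7 + 2)*(-10)))*21 = ((3*7)*(-2*(-5)*(-10)))*21 = (21*(10*(-10)))*21 = (21*(-100))*21 = -2100*21 = -44100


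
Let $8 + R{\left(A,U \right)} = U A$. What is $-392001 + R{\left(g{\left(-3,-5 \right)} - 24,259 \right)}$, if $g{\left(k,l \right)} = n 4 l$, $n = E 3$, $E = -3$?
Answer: $-351605$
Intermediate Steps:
$n = -9$ ($n = \left(-3\right) 3 = -9$)
$g{\left(k,l \right)} = - 36 l$ ($g{\left(k,l \right)} = \left(-9\right) 4 l = - 36 l$)
$R{\left(A,U \right)} = -8 + A U$ ($R{\left(A,U \right)} = -8 + U A = -8 + A U$)
$-392001 + R{\left(g{\left(-3,-5 \right)} - 24,259 \right)} = -392001 - \left(8 - \left(\left(-36\right) \left(-5\right) - 24\right) 259\right) = -392001 - \left(8 - \left(180 - 24\right) 259\right) = -392001 + \left(-8 + 156 \cdot 259\right) = -392001 + \left(-8 + 40404\right) = -392001 + 40396 = -351605$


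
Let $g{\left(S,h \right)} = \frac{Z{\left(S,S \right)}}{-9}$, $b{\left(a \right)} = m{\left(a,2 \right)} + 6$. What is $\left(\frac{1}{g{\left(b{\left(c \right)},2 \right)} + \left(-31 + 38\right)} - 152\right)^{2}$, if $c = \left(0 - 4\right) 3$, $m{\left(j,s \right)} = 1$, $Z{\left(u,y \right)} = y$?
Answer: $\frac{72301009}{3136} \approx 23055.0$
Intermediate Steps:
$c = -12$ ($c = \left(-4\right) 3 = -12$)
$b{\left(a \right)} = 7$ ($b{\left(a \right)} = 1 + 6 = 7$)
$g{\left(S,h \right)} = - \frac{S}{9}$ ($g{\left(S,h \right)} = \frac{S}{-9} = S \left(- \frac{1}{9}\right) = - \frac{S}{9}$)
$\left(\frac{1}{g{\left(b{\left(c \right)},2 \right)} + \left(-31 + 38\right)} - 152\right)^{2} = \left(\frac{1}{\left(- \frac{1}{9}\right) 7 + \left(-31 + 38\right)} - 152\right)^{2} = \left(\frac{1}{- \frac{7}{9} + 7} - 152\right)^{2} = \left(\frac{1}{\frac{56}{9}} - 152\right)^{2} = \left(\frac{9}{56} - 152\right)^{2} = \left(- \frac{8503}{56}\right)^{2} = \frac{72301009}{3136}$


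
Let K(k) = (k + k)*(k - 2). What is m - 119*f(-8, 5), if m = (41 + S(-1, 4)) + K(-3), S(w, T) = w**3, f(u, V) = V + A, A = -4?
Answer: -49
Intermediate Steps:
f(u, V) = -4 + V (f(u, V) = V - 4 = -4 + V)
K(k) = 2*k*(-2 + k) (K(k) = (2*k)*(-2 + k) = 2*k*(-2 + k))
m = 70 (m = (41 + (-1)**3) + 2*(-3)*(-2 - 3) = (41 - 1) + 2*(-3)*(-5) = 40 + 30 = 70)
m - 119*f(-8, 5) = 70 - 119*(-4 + 5) = 70 - 119*1 = 70 - 119 = -49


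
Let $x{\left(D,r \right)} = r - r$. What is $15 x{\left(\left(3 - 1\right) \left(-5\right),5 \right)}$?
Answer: $0$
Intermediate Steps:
$x{\left(D,r \right)} = 0$
$15 x{\left(\left(3 - 1\right) \left(-5\right),5 \right)} = 15 \cdot 0 = 0$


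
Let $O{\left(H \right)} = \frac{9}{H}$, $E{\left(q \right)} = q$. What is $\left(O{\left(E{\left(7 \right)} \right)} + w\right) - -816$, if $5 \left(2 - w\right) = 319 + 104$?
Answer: $\frac{25714}{35} \approx 734.69$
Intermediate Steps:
$w = - \frac{413}{5}$ ($w = 2 - \frac{319 + 104}{5} = 2 - \frac{423}{5} = - \frac{413}{5} \approx -82.6$)
$\left(O{\left(E{\left(7 \right)} \right)} + w\right) - -816 = \left(\frac{9}{7} - \frac{413}{5}\right) - -816 = \left(9 \cdot \frac{1}{7} - \frac{413}{5}\right) + \left(-618 + 1434\right) = \left(\frac{9}{7} - \frac{413}{5}\right) + 816 = - \frac{2846}{35} + 816 = \frac{25714}{35}$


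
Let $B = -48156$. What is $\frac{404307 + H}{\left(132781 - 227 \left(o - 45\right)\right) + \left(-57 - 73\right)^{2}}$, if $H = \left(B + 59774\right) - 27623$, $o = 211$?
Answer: $\frac{129434}{37333} \approx 3.467$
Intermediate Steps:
$H = -16005$ ($H = \left(-48156 + 59774\right) - 27623 = 11618 - 27623 = -16005$)
$\frac{404307 + H}{\left(132781 - 227 \left(o - 45\right)\right) + \left(-57 - 73\right)^{2}} = \frac{404307 - 16005}{\left(132781 - 227 \left(211 - 45\right)\right) + \left(-57 - 73\right)^{2}} = \frac{388302}{\left(132781 - 227 \cdot 166\right) + \left(-130\right)^{2}} = \frac{388302}{\left(132781 - 37682\right) + 16900} = \frac{388302}{95099 + 16900} = \frac{388302}{111999} = 388302 \cdot \frac{1}{111999} = \frac{129434}{37333}$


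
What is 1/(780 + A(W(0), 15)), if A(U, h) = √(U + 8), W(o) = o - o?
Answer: 195/152098 - √2/304196 ≈ 0.0012774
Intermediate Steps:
W(o) = 0
A(U, h) = √(8 + U)
1/(780 + A(W(0), 15)) = 1/(780 + √(8 + 0)) = 1/(780 + √8) = 1/(780 + 2*√2)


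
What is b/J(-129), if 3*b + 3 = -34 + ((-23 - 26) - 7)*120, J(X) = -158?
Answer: 6757/474 ≈ 14.255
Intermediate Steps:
b = -6757/3 (b = -1 + (-34 + ((-23 - 26) - 7)*120)/3 = -1 + (-34 + (-49 - 7)*120)/3 = -1 + (-34 - 56*120)/3 = -1 + (-34 - 6720)/3 = -1 + (⅓)*(-6754) = -1 - 6754/3 = -6757/3 ≈ -2252.3)
b/J(-129) = -6757/3/(-158) = -6757/3*(-1/158) = 6757/474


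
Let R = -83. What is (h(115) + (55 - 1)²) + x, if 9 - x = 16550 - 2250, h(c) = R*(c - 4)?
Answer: -20588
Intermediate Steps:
h(c) = 332 - 83*c (h(c) = -83*(c - 4) = -83*(-4 + c) = 332 - 83*c)
x = -14291 (x = 9 - (16550 - 2250) = 9 - 1*14300 = 9 - 14300 = -14291)
(h(115) + (55 - 1)²) + x = ((332 - 83*115) + (55 - 1)²) - 14291 = ((332 - 9545) + 54²) - 14291 = (-9213 + 2916) - 14291 = -6297 - 14291 = -20588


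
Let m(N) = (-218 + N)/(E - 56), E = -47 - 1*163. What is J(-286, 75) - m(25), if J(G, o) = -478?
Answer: -127341/266 ≈ -478.73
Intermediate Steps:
E = -210 (E = -47 - 163 = -210)
m(N) = 109/133 - N/266 (m(N) = (-218 + N)/(-210 - 56) = (-218 + N)/(-266) = (-218 + N)*(-1/266) = 109/133 - N/266)
J(-286, 75) - m(25) = -478 - (109/133 - 1/266*25) = -478 - (109/133 - 25/266) = -478 - 1*193/266 = -478 - 193/266 = -127341/266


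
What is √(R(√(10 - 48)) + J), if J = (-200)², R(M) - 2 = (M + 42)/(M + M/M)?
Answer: √((40044 + 40003*I*√38)/(1 + I*√38)) ≈ 200.01 - 0.016*I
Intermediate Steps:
R(M) = 2 + (42 + M)/(1 + M) (R(M) = 2 + (M + 42)/(M + M/M) = 2 + (42 + M)/(M + 1) = 2 + (42 + M)/(1 + M))
J = 40000
√(R(√(10 - 48)) + J) = √((44 + 3*√(10 - 48))/(1 + √(10 - 48)) + 40000) = √((44 + 3*√(-38))/(1 + √(-38)) + 40000) = √((44 + 3*(I*√38))/(1 + I*√38) + 40000) = √((44 + 3*I*√38)/(1 + I*√38) + 40000) = √(40000 + (44 + 3*I*√38)/(1 + I*√38))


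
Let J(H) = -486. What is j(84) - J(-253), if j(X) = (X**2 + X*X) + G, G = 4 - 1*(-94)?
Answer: 14696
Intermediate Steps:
G = 98 (G = 4 + 94 = 98)
j(X) = 98 + 2*X**2 (j(X) = (X**2 + X*X) + 98 = (X**2 + X**2) + 98 = 2*X**2 + 98 = 98 + 2*X**2)
j(84) - J(-253) = (98 + 2*84**2) - 1*(-486) = (98 + 2*7056) + 486 = (98 + 14112) + 486 = 14210 + 486 = 14696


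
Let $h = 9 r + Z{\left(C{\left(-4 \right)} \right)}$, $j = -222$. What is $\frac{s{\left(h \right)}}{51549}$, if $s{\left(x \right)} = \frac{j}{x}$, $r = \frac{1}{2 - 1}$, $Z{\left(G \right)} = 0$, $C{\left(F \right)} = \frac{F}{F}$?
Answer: $- \frac{74}{154647} \approx -0.00047851$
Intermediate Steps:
$C{\left(F \right)} = 1$
$r = 1$ ($r = 1^{-1} = 1$)
$h = 9$ ($h = 9 \cdot 1 + 0 = 9 + 0 = 9$)
$s{\left(x \right)} = - \frac{222}{x}$
$\frac{s{\left(h \right)}}{51549} = \frac{\left(-222\right) \frac{1}{9}}{51549} = \left(-222\right) \frac{1}{9} \cdot \frac{1}{51549} = \left(- \frac{74}{3}\right) \frac{1}{51549} = - \frac{74}{154647}$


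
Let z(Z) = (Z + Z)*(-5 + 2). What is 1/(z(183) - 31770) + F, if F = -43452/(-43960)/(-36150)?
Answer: -15715283/272043300375 ≈ -5.7768e-5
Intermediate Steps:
z(Z) = -6*Z (z(Z) = (2*Z)*(-3) = -6*Z)
F = -3621/132429500 (F = -43452*(-1/43960)*(-1/36150) = (10863/10990)*(-1/36150) = -3621/132429500 ≈ -2.7343e-5)
1/(z(183) - 31770) + F = 1/(-6*183 - 31770) - 3621/132429500 = 1/(-1098 - 31770) - 3621/132429500 = 1/(-32868) - 3621/132429500 = -1/32868 - 3621/132429500 = -15715283/272043300375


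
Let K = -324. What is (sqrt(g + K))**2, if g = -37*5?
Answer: -509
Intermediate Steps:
g = -185
(sqrt(g + K))**2 = (sqrt(-185 - 324))**2 = (sqrt(-509))**2 = (I*sqrt(509))**2 = -509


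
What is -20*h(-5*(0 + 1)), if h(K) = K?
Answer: 100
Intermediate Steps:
-20*h(-5*(0 + 1)) = -(-100)*(0 + 1) = -(-100) = -20*(-5) = 100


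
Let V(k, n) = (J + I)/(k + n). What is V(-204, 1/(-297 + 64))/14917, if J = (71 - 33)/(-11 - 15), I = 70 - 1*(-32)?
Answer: -304531/9217646893 ≈ -3.3038e-5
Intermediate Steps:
I = 102 (I = 70 + 32 = 102)
J = -19/13 (J = 38/(-26) = 38*(-1/26) = -19/13 ≈ -1.4615)
V(k, n) = 1307/(13*(k + n)) (V(k, n) = (-19/13 + 102)/(k + n) = 1307/(13*(k + n)))
V(-204, 1/(-297 + 64))/14917 = (1307/(13*(-204 + 1/(-297 + 64))))/14917 = (1307/(13*(-204 + 1/(-233))))*(1/14917) = (1307/(13*(-204 - 1/233)))*(1/14917) = (1307/(13*(-47533/233)))*(1/14917) = ((1307/13)*(-233/47533))*(1/14917) = -304531/617929*1/14917 = -304531/9217646893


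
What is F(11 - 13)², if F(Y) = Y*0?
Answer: 0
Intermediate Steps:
F(Y) = 0
F(11 - 13)² = 0² = 0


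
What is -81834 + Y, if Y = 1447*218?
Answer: 233612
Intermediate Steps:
Y = 315446
-81834 + Y = -81834 + 315446 = 233612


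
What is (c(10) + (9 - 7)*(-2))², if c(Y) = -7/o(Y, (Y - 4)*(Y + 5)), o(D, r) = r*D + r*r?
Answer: 1296504049/81000000 ≈ 16.006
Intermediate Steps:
o(D, r) = r² + D*r (o(D, r) = D*r + r² = r² + D*r)
c(Y) = -7/((-4 + Y)*(5 + Y)*(Y + (-4 + Y)*(5 + Y))) (c(Y) = -7*1/((Y - 4)*(Y + 5)*(Y + (Y - 4)*(Y + 5))) = -7*1/((-4 + Y)*(5 + Y)*(Y + (-4 + Y)*(5 + Y))) = -7/((-4 + Y)*(5 + Y)*(Y + (-4 + Y)*(5 + Y))))
(c(10) + (9 - 7)*(-2))² = (-7/((-20 + 10 + 10²)*(-20 + 10² + 2*10)) + (9 - 7)*(-2))² = (-7/((-20 + 10 + 100)*(-20 + 100 + 20)) + 2*(-2))² = (-7/(90*100) - 4)² = (-7*1/90*1/100 - 4)² = (-7/9000 - 4)² = (-36007/9000)² = 1296504049/81000000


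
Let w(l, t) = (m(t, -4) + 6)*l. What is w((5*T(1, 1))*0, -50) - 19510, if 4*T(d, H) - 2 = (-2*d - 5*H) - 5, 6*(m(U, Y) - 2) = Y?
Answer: -19510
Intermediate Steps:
m(U, Y) = 2 + Y/6
T(d, H) = -¾ - 5*H/4 - d/2 (T(d, H) = ½ + ((-2*d - 5*H) - 5)/4 = ½ + ((-5*H - 2*d) - 5)/4 = ½ + (-5 - 5*H - 2*d)/4 = ½ + (-5/4 - 5*H/4 - d/2) = -¾ - 5*H/4 - d/2)
w(l, t) = 22*l/3 (w(l, t) = ((2 + (⅙)*(-4)) + 6)*l = ((2 - ⅔) + 6)*l = (4/3 + 6)*l = 22*l/3)
w((5*T(1, 1))*0, -50) - 19510 = 22*((5*(-¾ - 5/4*1 - ½*1))*0)/3 - 19510 = 22*((5*(-¾ - 5/4 - ½))*0)/3 - 19510 = 22*((5*(-5/2))*0)/3 - 19510 = 22*(-25/2*0)/3 - 19510 = (22/3)*0 - 19510 = 0 - 19510 = -19510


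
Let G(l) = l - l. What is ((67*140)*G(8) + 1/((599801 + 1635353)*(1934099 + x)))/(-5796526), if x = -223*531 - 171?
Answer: -1/23522045225193887060 ≈ -4.2513e-20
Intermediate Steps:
x = -118584 (x = -118413 - 171 = -118584)
G(l) = 0
((67*140)*G(8) + 1/((599801 + 1635353)*(1934099 + x)))/(-5796526) = ((67*140)*0 + 1/((599801 + 1635353)*(1934099 - 118584)))/(-5796526) = (9380*0 + 1/(2235154*1815515))*(-1/5796526) = (0 + 1/4057955614310)*(-1/5796526) = (1/4057955614310)*(-1/5796526) = -1/23522045225193887060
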